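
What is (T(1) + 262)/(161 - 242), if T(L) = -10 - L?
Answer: -251/81 ≈ -3.0988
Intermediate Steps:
(T(1) + 262)/(161 - 242) = ((-10 - 1*1) + 262)/(161 - 242) = ((-10 - 1) + 262)/(-81) = (-11 + 262)*(-1/81) = 251*(-1/81) = -251/81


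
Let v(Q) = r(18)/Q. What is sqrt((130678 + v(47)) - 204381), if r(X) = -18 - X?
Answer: I*sqrt(162811619)/47 ≈ 271.48*I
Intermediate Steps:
v(Q) = -36/Q (v(Q) = (-18 - 1*18)/Q = (-18 - 18)/Q = -36/Q)
sqrt((130678 + v(47)) - 204381) = sqrt((130678 - 36/47) - 204381) = sqrt(6141830/47 - 204381) = sqrt(-3464077/47) = I*sqrt(162811619)/47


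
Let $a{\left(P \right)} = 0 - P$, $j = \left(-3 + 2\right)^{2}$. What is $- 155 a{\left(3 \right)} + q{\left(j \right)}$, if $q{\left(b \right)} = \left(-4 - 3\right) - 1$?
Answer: $457$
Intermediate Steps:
$j = 1$ ($j = \left(-1\right)^{2} = 1$)
$a{\left(P \right)} = - P$
$q{\left(b \right)} = -8$ ($q{\left(b \right)} = -7 - 1 = -8$)
$- 155 a{\left(3 \right)} + q{\left(j \right)} = - 155 \left(\left(-1\right) 3\right) - 8 = \left(-155\right) \left(-3\right) - 8 = 465 - 8 = 457$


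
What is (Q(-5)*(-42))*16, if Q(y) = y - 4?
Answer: 6048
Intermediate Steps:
Q(y) = -4 + y
(Q(-5)*(-42))*16 = ((-4 - 5)*(-42))*16 = -9*(-42)*16 = 378*16 = 6048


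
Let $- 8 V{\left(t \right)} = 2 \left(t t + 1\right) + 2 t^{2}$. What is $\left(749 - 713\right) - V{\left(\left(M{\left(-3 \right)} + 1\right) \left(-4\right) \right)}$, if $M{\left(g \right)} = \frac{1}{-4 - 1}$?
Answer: $\frac{4137}{100} \approx 41.37$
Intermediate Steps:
$M{\left(g \right)} = - \frac{1}{5}$ ($M{\left(g \right)} = \frac{1}{-5} = - \frac{1}{5}$)
$V{\left(t \right)} = - \frac{1}{4} - \frac{t^{2}}{2}$ ($V{\left(t \right)} = - \frac{2 \left(t t + 1\right) + 2 t^{2}}{8} = - \frac{2 \left(t^{2} + 1\right) + 2 t^{2}}{8} = - \frac{2 \left(1 + t^{2}\right) + 2 t^{2}}{8} = - \frac{\left(2 + 2 t^{2}\right) + 2 t^{2}}{8} = - \frac{2 + 4 t^{2}}{8} = - \frac{1}{4} - \frac{t^{2}}{2}$)
$\left(749 - 713\right) - V{\left(\left(M{\left(-3 \right)} + 1\right) \left(-4\right) \right)} = \left(749 - 713\right) - \left(- \frac{1}{4} - \frac{\left(\left(- \frac{1}{5} + 1\right) \left(-4\right)\right)^{2}}{2}\right) = 36 - \left(- \frac{1}{4} - \frac{\left(\frac{4}{5} \left(-4\right)\right)^{2}}{2}\right) = 36 - \left(- \frac{1}{4} - \frac{\left(- \frac{16}{5}\right)^{2}}{2}\right) = 36 - \left(- \frac{1}{4} - \frac{128}{25}\right) = 36 - - \frac{537}{100} = 36 + \frac{537}{100} = \frac{4137}{100}$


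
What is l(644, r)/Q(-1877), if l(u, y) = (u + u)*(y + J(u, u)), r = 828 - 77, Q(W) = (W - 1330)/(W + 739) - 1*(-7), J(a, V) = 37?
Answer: 1155006272/11173 ≈ 1.0337e+5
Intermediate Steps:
Q(W) = 7 + (-1330 + W)/(739 + W) (Q(W) = (-1330 + W)/(739 + W) + 7 = 7 + (-1330 + W)/(739 + W))
r = 751
l(u, y) = 2*u*(37 + y) (l(u, y) = (u + u)*(y + 37) = (2*u)*(37 + y) = 2*u*(37 + y))
l(644, r)/Q(-1877) = (2*644*(37 + 751))/(((3843 + 8*(-1877))/(739 - 1877))) = (2*644*788)/(((3843 - 15016)/(-1138))) = 1014944/((-1/1138*(-11173))) = 1014944/(11173/1138) = 1014944*(1138/11173) = 1155006272/11173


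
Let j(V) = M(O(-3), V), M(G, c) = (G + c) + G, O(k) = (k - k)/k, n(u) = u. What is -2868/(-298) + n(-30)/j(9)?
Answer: 2812/447 ≈ 6.2908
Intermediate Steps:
O(k) = 0 (O(k) = 0/k = 0)
M(G, c) = c + 2*G
j(V) = V (j(V) = V + 2*0 = V + 0 = V)
-2868/(-298) + n(-30)/j(9) = -2868/(-298) - 30/9 = -2868*(-1/298) - 30*⅑ = 1434/149 - 10/3 = 2812/447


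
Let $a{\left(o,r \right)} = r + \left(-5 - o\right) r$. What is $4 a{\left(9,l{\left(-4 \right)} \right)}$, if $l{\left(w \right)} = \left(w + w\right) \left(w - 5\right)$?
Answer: $-3744$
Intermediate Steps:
$l{\left(w \right)} = 2 w \left(-5 + w\right)$
$a{\left(o,r \right)} = r + r \left(-5 - o\right)$
$4 a{\left(9,l{\left(-4 \right)} \right)} = 4 \left(- 2 \left(-4\right) \left(-5 - 4\right) \left(4 + 9\right)\right) = 4 \left(\left(-1\right) 2 \left(-4\right) \left(-9\right) 13\right) = 4 \left(\left(-1\right) 72 \cdot 13\right) = 4 \left(-936\right) = -3744$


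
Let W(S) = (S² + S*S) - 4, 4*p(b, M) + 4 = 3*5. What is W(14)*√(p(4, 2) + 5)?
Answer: 194*√31 ≈ 1080.1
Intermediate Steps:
p(b, M) = 11/4 (p(b, M) = -1 + (3*5)/4 = -1 + (¼)*15 = -1 + 15/4 = 11/4)
W(S) = -4 + 2*S² (W(S) = (S² + S²) - 4 = 2*S² - 4 = -4 + 2*S²)
W(14)*√(p(4, 2) + 5) = (-4 + 2*14²)*√(11/4 + 5) = (-4 + 2*196)*√(31/4) = (-4 + 392)*(√31/2) = 388*(√31/2) = 194*√31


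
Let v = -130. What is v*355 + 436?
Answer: -45714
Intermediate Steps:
v*355 + 436 = -130*355 + 436 = -46150 + 436 = -45714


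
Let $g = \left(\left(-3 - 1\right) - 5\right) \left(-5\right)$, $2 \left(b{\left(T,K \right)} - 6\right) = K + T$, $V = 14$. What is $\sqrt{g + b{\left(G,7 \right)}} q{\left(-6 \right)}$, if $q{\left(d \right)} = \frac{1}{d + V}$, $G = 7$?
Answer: $\frac{\sqrt{58}}{8} \approx 0.95197$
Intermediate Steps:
$b{\left(T,K \right)} = 6 + \frac{K}{2} + \frac{T}{2}$ ($b{\left(T,K \right)} = 6 + \frac{K + T}{2} = 6 + \left(\frac{K}{2} + \frac{T}{2}\right) = 6 + \frac{K}{2} + \frac{T}{2}$)
$q{\left(d \right)} = \frac{1}{14 + d}$ ($q{\left(d \right)} = \frac{1}{d + 14} = \frac{1}{14 + d}$)
$g = 45$ ($g = \left(-4 - 5\right) \left(-5\right) = \left(-9\right) \left(-5\right) = 45$)
$\sqrt{g + b{\left(G,7 \right)}} q{\left(-6 \right)} = \frac{\sqrt{45 + \left(6 + \frac{1}{2} \cdot 7 + \frac{1}{2} \cdot 7\right)}}{14 - 6} = \frac{\sqrt{45 + \left(6 + \frac{7}{2} + \frac{7}{2}\right)}}{8} = \sqrt{45 + 13} \cdot \frac{1}{8} = \sqrt{58} \cdot \frac{1}{8} = \frac{\sqrt{58}}{8}$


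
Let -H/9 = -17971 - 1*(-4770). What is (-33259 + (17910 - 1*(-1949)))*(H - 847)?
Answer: -1580690800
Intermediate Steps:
H = 118809 (H = -9*(-17971 - 1*(-4770)) = -9*(-17971 + 4770) = -9*(-13201) = 118809)
(-33259 + (17910 - 1*(-1949)))*(H - 847) = (-33259 + (17910 - 1*(-1949)))*(118809 - 847) = (-33259 + (17910 + 1949))*117962 = (-33259 + 19859)*117962 = -13400*117962 = -1580690800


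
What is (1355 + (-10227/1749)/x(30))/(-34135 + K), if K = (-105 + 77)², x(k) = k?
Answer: -23695541/583308990 ≈ -0.040623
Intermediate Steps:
K = 784 (K = (-28)² = 784)
(1355 + (-10227/1749)/x(30))/(-34135 + K) = (1355 - 10227/1749/30)/(-34135 + 784) = (1355 - 10227*1/1749*(1/30))/(-33351) = (1355 - 3409/583*1/30)*(-1/33351) = (1355 - 3409/17490)*(-1/33351) = (23695541/17490)*(-1/33351) = -23695541/583308990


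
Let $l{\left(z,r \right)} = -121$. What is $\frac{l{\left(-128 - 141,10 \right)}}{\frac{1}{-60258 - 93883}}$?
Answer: $18651061$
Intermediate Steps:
$\frac{l{\left(-128 - 141,10 \right)}}{\frac{1}{-60258 - 93883}} = - \frac{121}{\frac{1}{-60258 - 93883}} = - \frac{121}{\frac{1}{-154141}} = - \frac{121}{- \frac{1}{154141}} = \left(-121\right) \left(-154141\right) = 18651061$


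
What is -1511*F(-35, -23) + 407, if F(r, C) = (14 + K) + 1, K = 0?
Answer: -22258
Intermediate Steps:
F(r, C) = 15 (F(r, C) = (14 + 0) + 1 = 14 + 1 = 15)
-1511*F(-35, -23) + 407 = -1511*15 + 407 = -22665 + 407 = -22258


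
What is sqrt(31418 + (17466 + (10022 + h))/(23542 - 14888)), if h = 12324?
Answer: 42*sqrt(333516506)/4327 ≈ 177.26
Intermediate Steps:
sqrt(31418 + (17466 + (10022 + h))/(23542 - 14888)) = sqrt(31418 + (17466 + (10022 + 12324))/(23542 - 14888)) = sqrt(31418 + (17466 + 22346)/8654) = sqrt(31418 + 39812*(1/8654)) = sqrt(31418 + 19906/4327) = sqrt(135965592/4327) = 42*sqrt(333516506)/4327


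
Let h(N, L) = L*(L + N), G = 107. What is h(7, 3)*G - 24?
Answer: 3186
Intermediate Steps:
h(7, 3)*G - 24 = (3*(3 + 7))*107 - 24 = (3*10)*107 - 24 = 30*107 - 24 = 3210 - 24 = 3186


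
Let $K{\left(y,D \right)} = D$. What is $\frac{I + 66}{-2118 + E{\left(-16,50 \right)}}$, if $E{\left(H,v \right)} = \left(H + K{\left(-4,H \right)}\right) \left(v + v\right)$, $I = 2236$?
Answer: $- \frac{1151}{2659} \approx -0.43287$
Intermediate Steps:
$E{\left(H,v \right)} = 4 H v$ ($E{\left(H,v \right)} = \left(H + H\right) \left(v + v\right) = 2 H 2 v = 4 H v$)
$\frac{I + 66}{-2118 + E{\left(-16,50 \right)}} = \frac{2236 + 66}{-2118 + 4 \left(-16\right) 50} = \frac{2302}{-2118 - 3200} = \frac{2302}{-5318} = 2302 \left(- \frac{1}{5318}\right) = - \frac{1151}{2659}$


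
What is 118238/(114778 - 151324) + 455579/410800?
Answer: -15961290133/7506548400 ≈ -2.1263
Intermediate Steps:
118238/(114778 - 151324) + 455579/410800 = 118238/(-36546) + 455579*(1/410800) = 118238*(-1/36546) + 455579/410800 = -59119/18273 + 455579/410800 = -15961290133/7506548400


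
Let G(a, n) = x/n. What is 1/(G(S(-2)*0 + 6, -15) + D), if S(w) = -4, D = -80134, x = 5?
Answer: -3/240403 ≈ -1.2479e-5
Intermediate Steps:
G(a, n) = 5/n
1/(G(S(-2)*0 + 6, -15) + D) = 1/(5/(-15) - 80134) = 1/(5*(-1/15) - 80134) = 1/(-⅓ - 80134) = 1/(-240403/3) = -3/240403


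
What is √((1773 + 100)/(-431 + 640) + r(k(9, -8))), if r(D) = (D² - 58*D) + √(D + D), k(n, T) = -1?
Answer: √(2968636 + 43681*I*√2)/209 ≈ 8.2443 + 0.085769*I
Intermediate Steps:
r(D) = D² - 58*D + √2*√D (r(D) = (D² - 58*D) + √(2*D) = (D² - 58*D) + √2*√D = D² - 58*D + √2*√D)
√((1773 + 100)/(-431 + 640) + r(k(9, -8))) = √((1773 + 100)/(-431 + 640) + ((-1)² - 58*(-1) + √2*√(-1))) = √(1873/209 + (1 + 58 + √2*I)) = √(1873*(1/209) + (1 + 58 + I*√2)) = √(1873/209 + (59 + I*√2)) = √(14204/209 + I*√2)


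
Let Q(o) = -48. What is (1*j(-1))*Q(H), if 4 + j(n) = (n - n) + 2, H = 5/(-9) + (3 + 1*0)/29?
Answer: 96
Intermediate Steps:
H = -118/261 (H = 5*(-⅑) + (3 + 0)*(1/29) = -5/9 + 3*(1/29) = -5/9 + 3/29 = -118/261 ≈ -0.45211)
j(n) = -2 (j(n) = -4 + ((n - n) + 2) = -4 + (0 + 2) = -4 + 2 = -2)
(1*j(-1))*Q(H) = (1*(-2))*(-48) = -2*(-48) = 96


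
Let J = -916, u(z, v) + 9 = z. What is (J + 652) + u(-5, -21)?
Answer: -278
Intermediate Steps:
u(z, v) = -9 + z
(J + 652) + u(-5, -21) = (-916 + 652) + (-9 - 5) = -264 - 14 = -278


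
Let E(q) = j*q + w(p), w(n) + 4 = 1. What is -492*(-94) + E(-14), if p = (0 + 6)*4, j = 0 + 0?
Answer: 46245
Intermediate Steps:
j = 0
p = 24 (p = 6*4 = 24)
w(n) = -3 (w(n) = -4 + 1 = -3)
E(q) = -3 (E(q) = 0*q - 3 = 0 - 3 = -3)
-492*(-94) + E(-14) = -492*(-94) - 3 = 46248 - 3 = 46245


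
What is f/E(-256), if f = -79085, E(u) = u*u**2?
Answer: 79085/16777216 ≈ 0.0047138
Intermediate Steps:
E(u) = u**3
f/E(-256) = -79085/((-256)**3) = -79085/(-16777216) = -79085*(-1/16777216) = 79085/16777216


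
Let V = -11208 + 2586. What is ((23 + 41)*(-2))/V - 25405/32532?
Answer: -35812969/46748484 ≈ -0.76608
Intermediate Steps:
V = -8622
((23 + 41)*(-2))/V - 25405/32532 = ((23 + 41)*(-2))/(-8622) - 25405/32532 = (64*(-2))*(-1/8622) - 25405*1/32532 = -128*(-1/8622) - 25405/32532 = 64/4311 - 25405/32532 = -35812969/46748484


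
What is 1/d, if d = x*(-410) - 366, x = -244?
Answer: 1/99674 ≈ 1.0033e-5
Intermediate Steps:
d = 99674 (d = -244*(-410) - 366 = 100040 - 366 = 99674)
1/d = 1/99674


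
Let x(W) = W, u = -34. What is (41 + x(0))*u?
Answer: -1394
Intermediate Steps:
(41 + x(0))*u = (41 + 0)*(-34) = 41*(-34) = -1394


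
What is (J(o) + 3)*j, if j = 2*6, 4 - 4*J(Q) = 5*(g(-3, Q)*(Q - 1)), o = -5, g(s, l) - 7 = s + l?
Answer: -42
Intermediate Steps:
g(s, l) = 7 + l + s (g(s, l) = 7 + (s + l) = 7 + (l + s) = 7 + l + s)
J(Q) = 1 - 5*(-1 + Q)*(4 + Q)/4 (J(Q) = 1 - 5*(7 + Q - 3)*(Q - 1)/4 = 1 - 5*(4 + Q)*(-1 + Q)/4 = 1 - 5*(-1 + Q)*(4 + Q)/4)
j = 12
(J(o) + 3)*j = ((6 - 15/4*(-5) - 5/4*(-5)²) + 3)*12 = ((6 + 75/4 - 5/4*25) + 3)*12 = ((6 + 75/4 - 125/4) + 3)*12 = (-13/2 + 3)*12 = -7/2*12 = -42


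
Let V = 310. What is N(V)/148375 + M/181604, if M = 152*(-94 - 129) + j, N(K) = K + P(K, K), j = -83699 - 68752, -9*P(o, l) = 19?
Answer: -248339900441/242509441500 ≈ -1.0240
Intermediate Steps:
P(o, l) = -19/9 (P(o, l) = -⅑*19 = -19/9)
j = -152451
N(K) = -19/9 + K (N(K) = K - 19/9 = -19/9 + K)
M = -186347 (M = 152*(-94 - 129) - 152451 = 152*(-223) - 152451 = -33896 - 152451 = -186347)
N(V)/148375 + M/181604 = (-19/9 + 310)/148375 - 186347/181604 = (2771/9)*(1/148375) - 186347*1/181604 = 2771/1335375 - 186347/181604 = -248339900441/242509441500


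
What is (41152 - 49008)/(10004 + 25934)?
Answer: -3928/17969 ≈ -0.21860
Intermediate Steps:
(41152 - 49008)/(10004 + 25934) = -7856/35938 = -7856*1/35938 = -3928/17969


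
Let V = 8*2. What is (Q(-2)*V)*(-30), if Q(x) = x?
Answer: 960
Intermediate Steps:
V = 16
(Q(-2)*V)*(-30) = -2*16*(-30) = -32*(-30) = 960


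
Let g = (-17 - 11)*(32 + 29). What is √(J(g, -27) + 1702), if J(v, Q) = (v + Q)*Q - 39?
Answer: 2*√12127 ≈ 220.25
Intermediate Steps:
g = -1708 (g = -28*61 = -1708)
J(v, Q) = -39 + Q*(Q + v) (J(v, Q) = (Q + v)*Q - 39 = Q*(Q + v) - 39 = -39 + Q*(Q + v))
√(J(g, -27) + 1702) = √((-39 + (-27)² - 27*(-1708)) + 1702) = √((-39 + 729 + 46116) + 1702) = √(46806 + 1702) = √48508 = 2*√12127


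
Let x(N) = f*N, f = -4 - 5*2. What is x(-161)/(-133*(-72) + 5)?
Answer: 2254/9581 ≈ 0.23526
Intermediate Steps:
f = -14 (f = -4 - 10 = -14)
x(N) = -14*N
x(-161)/(-133*(-72) + 5) = (-14*(-161))/(-133*(-72) + 5) = 2254/(9576 + 5) = 2254/9581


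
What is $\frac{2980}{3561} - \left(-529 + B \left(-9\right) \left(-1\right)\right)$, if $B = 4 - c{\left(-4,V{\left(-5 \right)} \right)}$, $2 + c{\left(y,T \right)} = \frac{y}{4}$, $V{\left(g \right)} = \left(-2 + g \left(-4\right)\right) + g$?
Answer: $\frac{1662406}{3561} \approx 466.84$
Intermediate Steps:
$V{\left(g \right)} = -2 - 3 g$ ($V{\left(g \right)} = \left(-2 - 4 g\right) + g = -2 - 3 g$)
$c{\left(y,T \right)} = -2 + \frac{y}{4}$
$B = 7$ ($B = 4 - \left(-2 + \frac{1}{4} \left(-4\right)\right) = 4 - \left(-2 - 1\right) = 4 - -3 = 4 + 3 = 7$)
$\frac{2980}{3561} - \left(-529 + B \left(-9\right) \left(-1\right)\right) = \frac{2980}{3561} + \left(529 - 7 \left(-9\right) \left(-1\right)\right) = 2980 \cdot \frac{1}{3561} + \left(529 - \left(-63\right) \left(-1\right)\right) = \frac{2980}{3561} + \left(529 - 63\right) = \frac{2980}{3561} + 466 = \frac{1662406}{3561}$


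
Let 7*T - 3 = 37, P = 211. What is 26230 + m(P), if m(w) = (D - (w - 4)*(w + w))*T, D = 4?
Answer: -3310390/7 ≈ -4.7291e+5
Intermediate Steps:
T = 40/7 (T = 3/7 + (⅐)*37 = 3/7 + 37/7 = 40/7 ≈ 5.7143)
m(w) = 160/7 - 80*w*(-4 + w)/7 (m(w) = (4 - (w - 4)*(w + w))*(40/7) = (4 - (-4 + w)*2*w)*(40/7) = (4 - 2*w*(-4 + w))*(40/7) = 160/7 - 80*w*(-4 + w)/7)
26230 + m(P) = 26230 + (160/7 - 80/7*211² + (320/7)*211) = 26230 + (160/7 - 80/7*44521 + 67520/7) = 26230 + (160/7 - 3561680/7 + 67520/7) = 26230 - 3494000/7 = -3310390/7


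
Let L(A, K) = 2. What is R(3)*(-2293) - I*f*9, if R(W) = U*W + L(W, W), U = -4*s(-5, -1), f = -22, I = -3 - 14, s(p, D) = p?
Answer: -145532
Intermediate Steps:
I = -17
U = 20 (U = -4*(-5) = 20)
R(W) = 2 + 20*W (R(W) = 20*W + 2 = 2 + 20*W)
R(3)*(-2293) - I*f*9 = (2 + 20*3)*(-2293) - (-17*(-22))*9 = (2 + 60)*(-2293) - 374*9 = 62*(-2293) - 1*3366 = -142166 - 3366 = -145532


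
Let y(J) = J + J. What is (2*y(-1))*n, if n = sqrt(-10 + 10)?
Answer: 0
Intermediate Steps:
y(J) = 2*J
n = 0 (n = sqrt(0) = 0)
(2*y(-1))*n = (2*(2*(-1)))*0 = (2*(-2))*0 = -4*0 = 0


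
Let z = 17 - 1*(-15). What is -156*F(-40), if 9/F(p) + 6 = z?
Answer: -54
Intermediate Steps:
z = 32 (z = 17 + 15 = 32)
F(p) = 9/26 (F(p) = 9/(-6 + 32) = 9/26)
-156*F(-40) = -156*9/26 = -54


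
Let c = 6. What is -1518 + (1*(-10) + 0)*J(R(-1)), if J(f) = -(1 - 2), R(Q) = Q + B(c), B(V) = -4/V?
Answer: -1528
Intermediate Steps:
R(Q) = -2/3 + Q (R(Q) = Q - 4/6 = Q - 4*1/6 = Q - 2/3 = -2/3 + Q)
J(f) = 1 (J(f) = -1*(-1) = 1)
-1518 + (1*(-10) + 0)*J(R(-1)) = -1518 + (1*(-10) + 0)*1 = -1518 + (-10 + 0)*1 = -1518 - 10*1 = -1518 - 10 = -1528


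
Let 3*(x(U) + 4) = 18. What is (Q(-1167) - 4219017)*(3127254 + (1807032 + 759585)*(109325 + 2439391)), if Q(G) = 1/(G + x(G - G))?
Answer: -32152883001121946470956/1165 ≈ -2.7599e+19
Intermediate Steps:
x(U) = 2 (x(U) = -4 + (⅓)*18 = -4 + 6 = 2)
Q(G) = 1/(2 + G) (Q(G) = 1/(G + 2) = 1/(2 + G))
(Q(-1167) - 4219017)*(3127254 + (1807032 + 759585)*(109325 + 2439391)) = (1/(2 - 1167) - 4219017)*(3127254 + (1807032 + 759585)*(109325 + 2439391)) = (1/(-1165) - 4219017)*(3127254 + 2566617*2548716) = (-1/1165 - 4219017)*(3127254 + 6541577813772) = -4915154806/1165*6541580941026 = -32152883001121946470956/1165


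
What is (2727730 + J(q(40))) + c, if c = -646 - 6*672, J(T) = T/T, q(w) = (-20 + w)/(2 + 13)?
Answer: 2723053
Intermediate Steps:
q(w) = -4/3 + w/15 (q(w) = (-20 + w)/15 = (-20 + w)*(1/15) = -4/3 + w/15)
J(T) = 1
c = -4678 (c = -646 - 4032 = -4678)
(2727730 + J(q(40))) + c = (2727730 + 1) - 4678 = 2727731 - 4678 = 2723053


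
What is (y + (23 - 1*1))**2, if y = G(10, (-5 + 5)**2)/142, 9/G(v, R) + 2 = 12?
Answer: 976500001/2016400 ≈ 484.28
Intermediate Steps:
G(v, R) = 9/10 (G(v, R) = 9/(-2 + 12) = 9/10)
y = 9/1420 (y = (9/10)/142 = (9/10)*(1/142) = 9/1420 ≈ 0.0063380)
(y + (23 - 1*1))**2 = (9/1420 + (23 - 1*1))**2 = (9/1420 + (23 - 1))**2 = (9/1420 + 22)**2 = (31249/1420)**2 = 976500001/2016400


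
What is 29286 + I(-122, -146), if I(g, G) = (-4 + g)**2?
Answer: 45162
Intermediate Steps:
29286 + I(-122, -146) = 29286 + (-4 - 122)**2 = 29286 + (-126)**2 = 29286 + 15876 = 45162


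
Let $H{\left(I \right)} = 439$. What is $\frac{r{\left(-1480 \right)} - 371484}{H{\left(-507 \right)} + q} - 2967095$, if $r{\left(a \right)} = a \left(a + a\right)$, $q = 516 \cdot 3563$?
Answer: $- \frac{5456326439649}{1838947} \approx -2.9671 \cdot 10^{6}$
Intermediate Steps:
$q = 1838508$
$r{\left(a \right)} = 2 a^{2}$ ($r{\left(a \right)} = a 2 a = 2 a^{2}$)
$\frac{r{\left(-1480 \right)} - 371484}{H{\left(-507 \right)} + q} - 2967095 = \frac{2 \left(-1480\right)^{2} - 371484}{439 + 1838508} - 2967095 = \frac{2 \cdot 2190400 - 371484}{1838947} - 2967095 = \left(4380800 - 371484\right) \frac{1}{1838947} - 2967095 = 4009316 \cdot \frac{1}{1838947} - 2967095 = \frac{4009316}{1838947} - 2967095 = - \frac{5456326439649}{1838947}$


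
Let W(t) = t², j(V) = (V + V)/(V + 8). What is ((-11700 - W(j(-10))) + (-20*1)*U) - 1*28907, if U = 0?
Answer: -40707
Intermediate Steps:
j(V) = 2*V/(8 + V) (j(V) = (2*V)/(8 + V) = 2*V/(8 + V))
((-11700 - W(j(-10))) + (-20*1)*U) - 1*28907 = ((-11700 - (2*(-10)/(8 - 10))²) - 20*1*0) - 1*28907 = ((-11700 - (2*(-10)/(-2))²) - 20*0) - 28907 = ((-11700 - (2*(-10)*(-½))²) + 0) - 28907 = ((-11700 - 1*10²) + 0) - 28907 = ((-11700 - 1*100) + 0) - 28907 = ((-11700 - 100) + 0) - 28907 = (-11800 + 0) - 28907 = -11800 - 28907 = -40707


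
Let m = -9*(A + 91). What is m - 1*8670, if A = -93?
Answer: -8652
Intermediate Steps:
m = 18 (m = -9*(-93 + 91) = -9*(-2) = 18)
m - 1*8670 = 18 - 1*8670 = 18 - 8670 = -8652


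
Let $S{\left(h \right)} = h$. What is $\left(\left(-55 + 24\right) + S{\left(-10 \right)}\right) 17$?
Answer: $-697$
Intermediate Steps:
$\left(\left(-55 + 24\right) + S{\left(-10 \right)}\right) 17 = \left(\left(-55 + 24\right) - 10\right) 17 = \left(-31 - 10\right) 17 = \left(-41\right) 17 = -697$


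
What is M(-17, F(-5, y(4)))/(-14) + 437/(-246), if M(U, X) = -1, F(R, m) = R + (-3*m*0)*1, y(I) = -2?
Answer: -1468/861 ≈ -1.7050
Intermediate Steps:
F(R, m) = R (F(R, m) = R + 0*1 = R + 0 = R)
M(-17, F(-5, y(4)))/(-14) + 437/(-246) = -1/(-14) + 437/(-246) = -1*(-1/14) + 437*(-1/246) = 1/14 - 437/246 = -1468/861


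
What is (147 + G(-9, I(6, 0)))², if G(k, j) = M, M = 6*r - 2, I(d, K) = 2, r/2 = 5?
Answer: 42025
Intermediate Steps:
r = 10 (r = 2*5 = 10)
M = 58 (M = 6*10 - 2 = 60 - 2 = 58)
G(k, j) = 58
(147 + G(-9, I(6, 0)))² = (147 + 58)² = 205² = 42025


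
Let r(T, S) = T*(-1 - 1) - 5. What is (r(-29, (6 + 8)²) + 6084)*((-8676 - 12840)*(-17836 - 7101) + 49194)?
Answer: 3293075450982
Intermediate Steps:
r(T, S) = -5 - 2*T (r(T, S) = T*(-2) - 5 = -2*T - 5 = -5 - 2*T)
(r(-29, (6 + 8)²) + 6084)*((-8676 - 12840)*(-17836 - 7101) + 49194) = ((-5 - 2*(-29)) + 6084)*((-8676 - 12840)*(-17836 - 7101) + 49194) = ((-5 + 58) + 6084)*(-21516*(-24937) + 49194) = (53 + 6084)*(536544492 + 49194) = 6137*536593686 = 3293075450982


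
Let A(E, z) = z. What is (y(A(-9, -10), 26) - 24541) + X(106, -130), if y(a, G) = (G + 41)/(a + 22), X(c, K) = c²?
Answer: -159593/12 ≈ -13299.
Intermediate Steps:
y(a, G) = (41 + G)/(22 + a)
(y(A(-9, -10), 26) - 24541) + X(106, -130) = ((41 + 26)/(22 - 10) - 24541) + 106² = (67/12 - 24541) + 11236 = -294425/12 + 11236 = -159593/12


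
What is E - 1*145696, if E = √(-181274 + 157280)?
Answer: -145696 + 3*I*√2666 ≈ -1.457e+5 + 154.9*I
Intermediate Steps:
E = 3*I*√2666 (E = √(-23994) = 3*I*√2666 ≈ 154.9*I)
E - 1*145696 = 3*I*√2666 - 1*145696 = 3*I*√2666 - 145696 = -145696 + 3*I*√2666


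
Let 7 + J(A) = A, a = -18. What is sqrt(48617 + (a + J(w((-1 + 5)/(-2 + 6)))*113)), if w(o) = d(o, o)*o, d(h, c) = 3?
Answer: sqrt(48147) ≈ 219.42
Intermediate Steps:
w(o) = 3*o
J(A) = -7 + A
sqrt(48617 + (a + J(w((-1 + 5)/(-2 + 6)))*113)) = sqrt(48617 + (-18 + (-7 + 3*((-1 + 5)/(-2 + 6)))*113)) = sqrt(48617 + (-18 + (-7 + 3*(4/4))*113)) = sqrt(48617 + (-18 + (-7 + 3*(4*(1/4)))*113)) = sqrt(48617 + (-18 + (-7 + 3*1)*113)) = sqrt(48617 + (-18 + (-7 + 3)*113)) = sqrt(48617 + (-18 - 4*113)) = sqrt(48617 + (-18 - 452)) = sqrt(48617 - 470) = sqrt(48147)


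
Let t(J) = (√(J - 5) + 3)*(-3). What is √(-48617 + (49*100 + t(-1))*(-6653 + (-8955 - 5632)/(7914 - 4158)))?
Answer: √(-115002640591923 + 70434169335*I*√6)/1878 ≈ 4.2833 + 5710.3*I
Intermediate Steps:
t(J) = -9 - 3*√(-5 + J) (t(J) = (√(-5 + J) + 3)*(-3) = (3 + √(-5 + J))*(-3) = -9 - 3*√(-5 + J))
√(-48617 + (49*100 + t(-1))*(-6653 + (-8955 - 5632)/(7914 - 4158))) = √(-48617 + (49*100 + (-9 - 3*√(-5 - 1)))*(-6653 + (-8955 - 5632)/(7914 - 4158))) = √(-48617 + (4900 + (-9 - 3*I*√6))*(-6653 - 14587/3756)) = √(-48617 + (4891 - 3*I*√6)*(-25003255/3756)) = √(-48617 + (-122290920205/3756 + 25003255*I*√6/1252)) = √(-122473525657/3756 + 25003255*I*√6/1252)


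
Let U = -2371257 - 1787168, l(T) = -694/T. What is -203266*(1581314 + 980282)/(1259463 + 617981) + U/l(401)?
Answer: 692333896951429/325736534 ≈ 2.1254e+6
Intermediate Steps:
U = -4158425
-203266*(1581314 + 980282)/(1259463 + 617981) + U/l(401) = -203266*(1581314 + 980282)/(1259463 + 617981) - 4158425/((-694/401)) = -203266/(1877444/2561596) - 4158425/((-694*1/401)) = -203266/(1877444*(1/2561596)) - 4158425/(-694/401) = -203266/469361/640399 - 4158425*(-401/694) = -203266*640399/469361 + 1667528425/694 = -130171343134/469361 + 1667528425/694 = 692333896951429/325736534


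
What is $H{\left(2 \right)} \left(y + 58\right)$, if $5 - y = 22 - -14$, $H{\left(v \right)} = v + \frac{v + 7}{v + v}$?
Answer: $\frac{459}{4} \approx 114.75$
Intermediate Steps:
$H{\left(v \right)} = v + \frac{7 + v}{2 v}$
$y = -31$ ($y = 5 - \left(22 - -14\right) = 5 - \left(22 + 14\right) = 5 - 36 = -31$)
$H{\left(2 \right)} \left(y + 58\right) = \left(\frac{1}{2} + 2 + \frac{7}{2 \cdot 2}\right) \left(-31 + 58\right) = \left(\frac{1}{2} + 2 + \frac{7}{2} \cdot \frac{1}{2}\right) 27 = \left(\frac{1}{2} + 2 + \frac{7}{4}\right) 27 = \frac{17}{4} \cdot 27 = \frac{459}{4}$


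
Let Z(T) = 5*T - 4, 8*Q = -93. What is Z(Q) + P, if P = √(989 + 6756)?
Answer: -497/8 + √7745 ≈ 25.881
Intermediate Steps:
Q = -93/8 (Q = (⅛)*(-93) = -93/8 ≈ -11.625)
Z(T) = -4 + 5*T
P = √7745 ≈ 88.006
Z(Q) + P = (-4 + 5*(-93/8)) + √7745 = (-4 - 465/8) + √7745 = -497/8 + √7745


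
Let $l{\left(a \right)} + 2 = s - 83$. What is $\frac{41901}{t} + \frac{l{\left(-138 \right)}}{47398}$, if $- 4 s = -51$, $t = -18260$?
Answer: $- \frac{1987342883}{865487480} \approx -2.2962$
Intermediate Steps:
$s = \frac{51}{4}$ ($s = \left(- \frac{1}{4}\right) \left(-51\right) = \frac{51}{4} \approx 12.75$)
$l{\left(a \right)} = - \frac{289}{4}$ ($l{\left(a \right)} = -2 + \left(\frac{51}{4} - 83\right) = -2 - \frac{281}{4} = - \frac{289}{4}$)
$\frac{41901}{t} + \frac{l{\left(-138 \right)}}{47398} = \frac{41901}{-18260} - \frac{289}{4 \cdot 47398} = 41901 \left(- \frac{1}{18260}\right) - \frac{289}{189592} = - \frac{41901}{18260} - \frac{289}{189592} = - \frac{1987342883}{865487480}$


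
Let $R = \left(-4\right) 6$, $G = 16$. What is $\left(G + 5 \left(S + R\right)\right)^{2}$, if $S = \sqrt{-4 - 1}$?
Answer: $10691 - 1040 i \sqrt{5} \approx 10691.0 - 2325.5 i$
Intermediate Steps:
$S = i \sqrt{5}$ ($S = \sqrt{-5} = i \sqrt{5} \approx 2.2361 i$)
$R = -24$
$\left(G + 5 \left(S + R\right)\right)^{2} = \left(16 + 5 \left(i \sqrt{5} - 24\right)\right)^{2} = \left(16 + 5 \left(-24 + i \sqrt{5}\right)\right)^{2} = \left(16 - \left(120 - 5 i \sqrt{5}\right)\right)^{2} = \left(-104 + 5 i \sqrt{5}\right)^{2}$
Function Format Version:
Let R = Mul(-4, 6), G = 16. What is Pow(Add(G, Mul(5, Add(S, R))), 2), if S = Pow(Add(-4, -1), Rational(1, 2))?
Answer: Add(10691, Mul(-1040, I, Pow(5, Rational(1, 2)))) ≈ Add(10691., Mul(-2325.5, I))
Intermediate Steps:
S = Mul(I, Pow(5, Rational(1, 2))) (S = Pow(-5, Rational(1, 2)) = Mul(I, Pow(5, Rational(1, 2))) ≈ Mul(2.2361, I))
R = -24
Pow(Add(G, Mul(5, Add(S, R))), 2) = Pow(Add(16, Mul(5, Add(Mul(I, Pow(5, Rational(1, 2))), -24))), 2) = Pow(Add(16, Mul(5, Add(-24, Mul(I, Pow(5, Rational(1, 2)))))), 2) = Pow(Add(16, Add(-120, Mul(5, I, Pow(5, Rational(1, 2))))), 2) = Pow(Add(-104, Mul(5, I, Pow(5, Rational(1, 2)))), 2)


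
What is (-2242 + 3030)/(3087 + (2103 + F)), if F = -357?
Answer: 788/4833 ≈ 0.16305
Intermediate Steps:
(-2242 + 3030)/(3087 + (2103 + F)) = (-2242 + 3030)/(3087 + (2103 - 357)) = 788/(3087 + 1746) = 788/4833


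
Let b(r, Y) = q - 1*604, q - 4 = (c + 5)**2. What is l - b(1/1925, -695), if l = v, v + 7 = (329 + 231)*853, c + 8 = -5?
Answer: 478209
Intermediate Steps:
c = -13 (c = -8 - 5 = -13)
v = 477673 (v = -7 + (329 + 231)*853 = -7 + 560*853 = -7 + 477680 = 477673)
q = 68 (q = 4 + (-13 + 5)**2 = 4 + (-8)**2 = 4 + 64 = 68)
b(r, Y) = -536 (b(r, Y) = 68 - 1*604 = 68 - 604 = -536)
l = 477673
l - b(1/1925, -695) = 477673 - 1*(-536) = 477673 + 536 = 478209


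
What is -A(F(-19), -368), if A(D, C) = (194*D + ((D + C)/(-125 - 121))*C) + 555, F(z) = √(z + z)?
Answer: -553/123 - 24046*I*√38/123 ≈ -4.4959 - 1205.1*I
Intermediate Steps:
F(z) = √2*√z (F(z) = √(2*z) = √2*√z)
A(D, C) = 555 + 194*D + C*(-C/246 - D/246) (A(D, C) = (194*D + ((C + D)/(-246))*C) + 555 = (194*D + ((C + D)*(-1/246))*C) + 555 = (194*D + (-C/246 - D/246)*C) + 555 = (194*D + C*(-C/246 - D/246)) + 555 = 555 + 194*D + C*(-C/246 - D/246))
-A(F(-19), -368) = -(555 + 194*(√2*√(-19)) - 1/246*(-368)² - 1/246*(-368)*√2*√(-19)) = -(555 + 194*(√2*(I*√19)) - 1/246*135424 - 1/246*(-368)*√2*(I*√19)) = -(555 + 194*(I*√38) - 67712/123 - 1/246*(-368)*I*√38) = -(555 + 194*I*√38 - 67712/123 + 184*I*√38/123) = -(553/123 + 24046*I*√38/123) = -553/123 - 24046*I*√38/123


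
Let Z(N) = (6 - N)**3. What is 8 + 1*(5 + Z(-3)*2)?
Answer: 1471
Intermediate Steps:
8 + 1*(5 + Z(-3)*2) = 8 + 1*(5 - (-6 - 3)**3*2) = 8 + 1*(5 - 1*(-9)**3*2) = 8 + 1*(5 - 1*(-729)*2) = 8 + 1*(5 + 729*2) = 8 + 1*(5 + 1458) = 8 + 1*1463 = 8 + 1463 = 1471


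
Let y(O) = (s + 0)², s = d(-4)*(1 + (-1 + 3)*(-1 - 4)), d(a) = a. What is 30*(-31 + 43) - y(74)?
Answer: -936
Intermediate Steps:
s = 36 (s = -4*(1 + (-1 + 3)*(-1 - 4)) = -4*(1 + 2*(-5)) = -4*(1 - 10) = -4*(-9) = 36)
y(O) = 1296 (y(O) = (36 + 0)² = 36² = 1296)
30*(-31 + 43) - y(74) = 30*(-31 + 43) - 1*1296 = 30*12 - 1296 = 360 - 1296 = -936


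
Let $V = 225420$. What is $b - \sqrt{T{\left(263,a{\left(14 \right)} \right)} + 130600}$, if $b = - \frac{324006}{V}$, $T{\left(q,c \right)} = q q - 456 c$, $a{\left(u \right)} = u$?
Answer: $- \frac{54001}{37570} - \sqrt{193385} \approx -441.19$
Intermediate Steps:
$T{\left(q,c \right)} = q^{2} - 456 c$
$b = - \frac{54001}{37570}$ ($b = - \frac{324006}{225420} = \left(-324006\right) \frac{1}{225420} = - \frac{54001}{37570} \approx -1.4373$)
$b - \sqrt{T{\left(263,a{\left(14 \right)} \right)} + 130600} = - \frac{54001}{37570} - \sqrt{\left(263^{2} - 6384\right) + 130600} = - \frac{54001}{37570} - \sqrt{\left(69169 - 6384\right) + 130600} = - \frac{54001}{37570} - \sqrt{62785 + 130600} = - \frac{54001}{37570} - \sqrt{193385}$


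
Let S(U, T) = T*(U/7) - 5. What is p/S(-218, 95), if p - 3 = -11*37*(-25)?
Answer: -71246/20745 ≈ -3.4344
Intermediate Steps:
S(U, T) = -5 + T*U/7 (S(U, T) = T*(U*(⅐)) - 5 = T*(U/7) - 5 = T*U/7 - 5 = -5 + T*U/7)
p = 10178 (p = 3 - 11*37*(-25) = 3 - 407*(-25) = 3 + 10175 = 10178)
p/S(-218, 95) = 10178/(-5 + (⅐)*95*(-218)) = 10178/(-5 - 20710/7) = 10178/(-20745/7) = 10178*(-7/20745) = -71246/20745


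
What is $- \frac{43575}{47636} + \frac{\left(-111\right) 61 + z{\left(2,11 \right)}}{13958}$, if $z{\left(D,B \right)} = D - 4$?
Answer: $- \frac{465429239}{332451644} \approx -1.4$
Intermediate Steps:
$z{\left(D,B \right)} = -4 + D$ ($z{\left(D,B \right)} = D - 4 = -4 + D$)
$- \frac{43575}{47636} + \frac{\left(-111\right) 61 + z{\left(2,11 \right)}}{13958} = - \frac{43575}{47636} + \frac{\left(-111\right) 61 + \left(-4 + 2\right)}{13958} = \left(-43575\right) \frac{1}{47636} + \left(-6771 - 2\right) \frac{1}{13958} = - \frac{43575}{47636} - \frac{6773}{13958} = - \frac{465429239}{332451644}$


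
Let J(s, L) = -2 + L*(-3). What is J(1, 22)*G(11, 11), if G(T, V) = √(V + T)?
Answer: -68*√22 ≈ -318.95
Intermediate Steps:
G(T, V) = √(T + V)
J(s, L) = -2 - 3*L
J(1, 22)*G(11, 11) = (-2 - 3*22)*√(11 + 11) = (-2 - 66)*√22 = -68*√22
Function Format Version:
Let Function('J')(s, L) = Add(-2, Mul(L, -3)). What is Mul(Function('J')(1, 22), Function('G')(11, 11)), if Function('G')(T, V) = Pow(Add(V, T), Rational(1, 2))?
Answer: Mul(-68, Pow(22, Rational(1, 2))) ≈ -318.95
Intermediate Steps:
Function('G')(T, V) = Pow(Add(T, V), Rational(1, 2))
Function('J')(s, L) = Add(-2, Mul(-3, L))
Mul(Function('J')(1, 22), Function('G')(11, 11)) = Mul(Add(-2, Mul(-3, 22)), Pow(Add(11, 11), Rational(1, 2))) = Mul(Add(-2, -66), Pow(22, Rational(1, 2))) = Mul(-68, Pow(22, Rational(1, 2)))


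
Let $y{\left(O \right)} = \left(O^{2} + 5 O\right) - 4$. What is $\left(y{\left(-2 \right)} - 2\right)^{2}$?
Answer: $144$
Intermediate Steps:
$y{\left(O \right)} = -4 + O^{2} + 5 O$
$\left(y{\left(-2 \right)} - 2\right)^{2} = \left(\left(-4 + \left(-2\right)^{2} + 5 \left(-2\right)\right) - 2\right)^{2} = \left(\left(-4 + 4 - 10\right) - 2\right)^{2} = \left(-10 - 2\right)^{2} = \left(-12\right)^{2} = 144$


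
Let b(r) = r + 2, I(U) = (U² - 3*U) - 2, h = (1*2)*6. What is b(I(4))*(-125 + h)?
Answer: -452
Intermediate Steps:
h = 12 (h = 2*6 = 12)
I(U) = -2 + U² - 3*U
b(r) = 2 + r
b(I(4))*(-125 + h) = (2 + (-2 + 4² - 3*4))*(-125 + 12) = (2 + (-2 + 16 - 12))*(-113) = (2 + 2)*(-113) = 4*(-113) = -452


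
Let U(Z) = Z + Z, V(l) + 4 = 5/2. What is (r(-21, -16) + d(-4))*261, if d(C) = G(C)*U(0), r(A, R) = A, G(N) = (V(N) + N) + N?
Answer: -5481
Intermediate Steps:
V(l) = -3/2 (V(l) = -4 + 5/2 = -3/2)
G(N) = -3/2 + 2*N (G(N) = (-3/2 + N) + N = -3/2 + 2*N)
U(Z) = 2*Z
d(C) = 0 (d(C) = (-3/2 + 2*C)*(2*0) = (-3/2 + 2*C)*0 = 0)
(r(-21, -16) + d(-4))*261 = (-21 + 0)*261 = -21*261 = -5481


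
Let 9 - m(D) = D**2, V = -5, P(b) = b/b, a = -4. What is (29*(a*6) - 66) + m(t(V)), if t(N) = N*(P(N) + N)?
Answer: -1153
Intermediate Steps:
P(b) = 1
t(N) = N*(1 + N)
m(D) = 9 - D**2
(29*(a*6) - 66) + m(t(V)) = (29*(-4*6) - 66) + (9 - (-5*(1 - 5))**2) = (29*(-24) - 66) + (9 - (-5*(-4))**2) = (-696 - 66) + (9 - 1*20**2) = -762 + (9 - 1*400) = -762 + (9 - 400) = -762 - 391 = -1153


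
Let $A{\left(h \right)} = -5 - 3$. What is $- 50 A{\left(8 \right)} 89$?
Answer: $35600$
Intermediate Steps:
$A{\left(h \right)} = -8$ ($A{\left(h \right)} = -5 - 3 = -8$)
$- 50 A{\left(8 \right)} 89 = \left(-50\right) \left(-8\right) 89 = 400 \cdot 89 = 35600$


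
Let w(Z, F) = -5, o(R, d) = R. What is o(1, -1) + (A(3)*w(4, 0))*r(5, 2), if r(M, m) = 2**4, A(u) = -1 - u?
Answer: 321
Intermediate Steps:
r(M, m) = 16
o(1, -1) + (A(3)*w(4, 0))*r(5, 2) = 1 + ((-1 - 1*3)*(-5))*16 = 1 + ((-1 - 3)*(-5))*16 = 1 - 4*(-5)*16 = 1 + 20*16 = 1 + 320 = 321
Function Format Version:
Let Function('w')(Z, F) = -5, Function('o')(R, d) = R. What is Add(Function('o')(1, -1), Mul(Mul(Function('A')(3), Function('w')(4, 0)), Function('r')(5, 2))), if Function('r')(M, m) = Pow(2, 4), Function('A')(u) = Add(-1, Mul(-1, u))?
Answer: 321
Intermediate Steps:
Function('r')(M, m) = 16
Add(Function('o')(1, -1), Mul(Mul(Function('A')(3), Function('w')(4, 0)), Function('r')(5, 2))) = Add(1, Mul(Mul(Add(-1, Mul(-1, 3)), -5), 16)) = Add(1, Mul(Mul(Add(-1, -3), -5), 16)) = Add(1, Mul(Mul(-4, -5), 16)) = Add(1, Mul(20, 16)) = Add(1, 320) = 321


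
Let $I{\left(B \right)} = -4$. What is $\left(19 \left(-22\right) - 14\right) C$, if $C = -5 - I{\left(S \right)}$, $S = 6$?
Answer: $432$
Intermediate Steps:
$C = -1$ ($C = -5 - -4 = -5 + 4 = -1$)
$\left(19 \left(-22\right) - 14\right) C = \left(19 \left(-22\right) - 14\right) \left(-1\right) = \left(-418 - 14\right) \left(-1\right) = \left(-432\right) \left(-1\right) = 432$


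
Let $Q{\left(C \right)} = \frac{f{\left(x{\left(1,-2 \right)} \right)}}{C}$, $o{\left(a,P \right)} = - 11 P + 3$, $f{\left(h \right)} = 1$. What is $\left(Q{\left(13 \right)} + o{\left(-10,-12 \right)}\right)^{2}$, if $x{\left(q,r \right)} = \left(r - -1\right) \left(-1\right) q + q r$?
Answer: $\frac{3083536}{169} \approx 18246.0$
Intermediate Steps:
$x{\left(q,r \right)} = q r + q \left(-1 - r\right)$ ($x{\left(q,r \right)} = \left(r + 1\right) \left(-1\right) q + q r = \left(1 + r\right) \left(-1\right) q + q r = \left(-1 - r\right) q + q r = q \left(-1 - r\right) + q r = q r + q \left(-1 - r\right)$)
$o{\left(a,P \right)} = 3 - 11 P$
$Q{\left(C \right)} = \frac{1}{C}$ ($Q{\left(C \right)} = 1 \frac{1}{C} = \frac{1}{C}$)
$\left(Q{\left(13 \right)} + o{\left(-10,-12 \right)}\right)^{2} = \left(\frac{1}{13} + \left(3 - -132\right)\right)^{2} = \left(\frac{1}{13} + \left(3 + 132\right)\right)^{2} = \left(\frac{1}{13} + 135\right)^{2} = \left(\frac{1756}{13}\right)^{2} = \frac{3083536}{169}$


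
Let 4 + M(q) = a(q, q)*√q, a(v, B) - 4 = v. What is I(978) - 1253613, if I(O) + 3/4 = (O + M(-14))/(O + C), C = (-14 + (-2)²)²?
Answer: -2702789297/2156 - 5*I*√14/539 ≈ -1.2536e+6 - 0.034709*I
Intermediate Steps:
a(v, B) = 4 + v
C = 100 (C = (-14 + 4)² = (-10)² = 100)
M(q) = -4 + √q*(4 + q) (M(q) = -4 + (4 + q)*√q = -4 + √q*(4 + q))
I(O) = -¾ + (-4 + O - 10*I*√14)/(100 + O) (I(O) = -¾ + (O + (-4 + √(-14)*(4 - 14)))/(O + 100) = -¾ + (O + (-4 + (I*√14)*(-10)))/(100 + O) = -¾ + (O + (-4 - 10*I*√14))/(100 + O) = -¾ + (-4 + O - 10*I*√14)/(100 + O))
I(978) - 1253613 = (-316 + 978 - 40*I*√14)/(4*(100 + 978)) - 1253613 = (¼)*(662 - 40*I*√14)/1078 - 1253613 = (¼)*(1/1078)*(662 - 40*I*√14) - 1253613 = (331/2156 - 5*I*√14/539) - 1253613 = -2702789297/2156 - 5*I*√14/539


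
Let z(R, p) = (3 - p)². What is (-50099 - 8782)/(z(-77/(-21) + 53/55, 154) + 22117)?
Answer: -58881/44918 ≈ -1.3109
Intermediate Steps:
(-50099 - 8782)/(z(-77/(-21) + 53/55, 154) + 22117) = (-50099 - 8782)/((-3 + 154)² + 22117) = -58881/(151² + 22117) = -58881/(22801 + 22117) = -58881/44918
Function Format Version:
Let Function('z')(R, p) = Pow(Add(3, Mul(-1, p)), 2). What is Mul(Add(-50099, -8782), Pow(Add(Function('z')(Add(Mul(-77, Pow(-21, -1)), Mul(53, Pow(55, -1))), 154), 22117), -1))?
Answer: Rational(-58881, 44918) ≈ -1.3109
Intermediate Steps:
Mul(Add(-50099, -8782), Pow(Add(Function('z')(Add(Mul(-77, Pow(-21, -1)), Mul(53, Pow(55, -1))), 154), 22117), -1)) = Mul(Add(-50099, -8782), Pow(Add(Pow(Add(-3, 154), 2), 22117), -1)) = Mul(-58881, Pow(Add(Pow(151, 2), 22117), -1)) = Mul(-58881, Pow(Add(22801, 22117), -1)) = Mul(-58881, Pow(44918, -1)) = Mul(-58881, Rational(1, 44918)) = Rational(-58881, 44918)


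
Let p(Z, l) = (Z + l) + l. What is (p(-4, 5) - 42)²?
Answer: 1296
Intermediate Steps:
p(Z, l) = Z + 2*l
(p(-4, 5) - 42)² = ((-4 + 2*5) - 42)² = ((-4 + 10) - 42)² = (6 - 42)² = (-36)² = 1296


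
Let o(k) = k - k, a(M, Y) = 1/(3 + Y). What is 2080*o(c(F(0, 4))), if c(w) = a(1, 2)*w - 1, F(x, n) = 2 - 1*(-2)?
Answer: 0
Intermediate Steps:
F(x, n) = 4 (F(x, n) = 2 + 2 = 4)
c(w) = -1 + w/5 (c(w) = w/(3 + 2) - 1 = w/5 - 1 = -1 + w/5)
o(k) = 0
2080*o(c(F(0, 4))) = 2080*0 = 0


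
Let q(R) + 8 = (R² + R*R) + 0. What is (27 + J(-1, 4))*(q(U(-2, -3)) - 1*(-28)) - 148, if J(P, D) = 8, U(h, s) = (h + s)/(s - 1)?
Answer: 5291/8 ≈ 661.38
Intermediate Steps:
U(h, s) = (h + s)/(-1 + s)
q(R) = -8 + 2*R² (q(R) = -8 + ((R² + R*R) + 0) = -8 + ((R² + R²) + 0) = -8 + (2*R² + 0) = -8 + 2*R²)
(27 + J(-1, 4))*(q(U(-2, -3)) - 1*(-28)) - 148 = (27 + 8)*((-8 + 2*((-2 - 3)/(-1 - 3))²) - 1*(-28)) - 148 = 35*((-8 + 2*(-5/(-4))²) + 28) - 148 = 35*((-8 + 2*(-¼*(-5))²) + 28) - 148 = 35*((-8 + 2*(5/4)²) + 28) - 148 = 35*((-8 + 2*(25/16)) + 28) - 148 = 35*((-8 + 25/8) + 28) - 148 = 35*(-39/8 + 28) - 148 = 35*(185/8) - 148 = 6475/8 - 148 = 5291/8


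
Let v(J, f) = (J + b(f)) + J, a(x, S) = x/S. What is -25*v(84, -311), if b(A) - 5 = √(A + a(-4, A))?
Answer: -4325 - 25*I*√30078987/311 ≈ -4325.0 - 440.87*I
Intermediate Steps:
b(A) = 5 + √(A - 4/A)
v(J, f) = 5 + √(f - 4/f) + 2*J (v(J, f) = (J + (5 + √(f - 4/f))) + J = (5 + J + √(f - 4/f)) + J = 5 + √(f - 4/f) + 2*J)
-25*v(84, -311) = -25*(5 + √(-311 - 4/(-311)) + 2*84) = -25*(5 + √(-311 - 4*(-1/311)) + 168) = -25*(5 + √(-311 + 4/311) + 168) = -25*(5 + √(-96717/311) + 168) = -25*(5 + I*√30078987/311 + 168) = -25*(173 + I*√30078987/311) = -4325 - 25*I*√30078987/311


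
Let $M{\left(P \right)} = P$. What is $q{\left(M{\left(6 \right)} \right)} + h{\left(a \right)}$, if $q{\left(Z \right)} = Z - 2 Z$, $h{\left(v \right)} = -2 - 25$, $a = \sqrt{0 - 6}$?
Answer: $-33$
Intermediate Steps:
$a = i \sqrt{6}$ ($a = \sqrt{-6} = i \sqrt{6} \approx 2.4495 i$)
$h{\left(v \right)} = -27$ ($h{\left(v \right)} = -2 - 25 = -27$)
$q{\left(Z \right)} = - Z$
$q{\left(M{\left(6 \right)} \right)} + h{\left(a \right)} = \left(-1\right) 6 - 27 = -6 - 27 = -33$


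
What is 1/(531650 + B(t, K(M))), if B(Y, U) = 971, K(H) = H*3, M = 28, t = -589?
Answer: 1/532621 ≈ 1.8775e-6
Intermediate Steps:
K(H) = 3*H
1/(531650 + B(t, K(M))) = 1/(531650 + 971) = 1/532621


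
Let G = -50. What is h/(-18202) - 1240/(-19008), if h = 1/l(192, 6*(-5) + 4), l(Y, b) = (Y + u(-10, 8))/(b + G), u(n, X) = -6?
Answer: 2302387/35281224 ≈ 0.065258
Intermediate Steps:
l(Y, b) = (-6 + Y)/(-50 + b) (l(Y, b) = (Y - 6)/(b - 50) = (-6 + Y)/(-50 + b))
h = -38/93 (h = 1/((-6 + 192)/(-50 + (6*(-5) + 4))) = 1/(186/(-50 + (-30 + 4))) = 1/(186/(-50 - 26)) = 1/(186/(-76)) = 1/(-1/76*186) = 1/(-93/38) = -38/93 ≈ -0.40860)
h/(-18202) - 1240/(-19008) = -38/93/(-18202) - 1240/(-19008) = -38/93*(-1/18202) - 1240*(-1/19008) = 1/44547 + 155/2376 = 2302387/35281224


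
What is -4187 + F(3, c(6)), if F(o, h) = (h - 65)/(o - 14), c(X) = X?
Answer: -45998/11 ≈ -4181.6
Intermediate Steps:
F(o, h) = (-65 + h)/(-14 + o)
-4187 + F(3, c(6)) = -4187 + (-65 + 6)/(-14 + 3) = -4187 - 59/(-11) = -4187 - 1/11*(-59) = -4187 + 59/11 = -45998/11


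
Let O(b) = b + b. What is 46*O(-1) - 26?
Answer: -118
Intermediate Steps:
O(b) = 2*b
46*O(-1) - 26 = 46*(2*(-1)) - 26 = 46*(-2) - 26 = -92 - 26 = -118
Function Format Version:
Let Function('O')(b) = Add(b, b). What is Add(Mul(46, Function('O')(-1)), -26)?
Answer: -118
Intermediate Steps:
Function('O')(b) = Mul(2, b)
Add(Mul(46, Function('O')(-1)), -26) = Add(Mul(46, Mul(2, -1)), -26) = Add(Mul(46, -2), -26) = Add(-92, -26) = -118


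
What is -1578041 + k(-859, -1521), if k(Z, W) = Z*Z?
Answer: -840160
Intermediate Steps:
k(Z, W) = Z²
-1578041 + k(-859, -1521) = -1578041 + (-859)² = -1578041 + 737881 = -840160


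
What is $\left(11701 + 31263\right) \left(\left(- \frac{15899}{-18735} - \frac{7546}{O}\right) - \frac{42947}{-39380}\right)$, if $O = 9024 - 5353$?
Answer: $- \frac{677041303831097}{135420308265} \approx -4999.6$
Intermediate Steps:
$O = 3671$ ($O = 9024 - 5353 = 3671$)
$\left(11701 + 31263\right) \left(\left(- \frac{15899}{-18735} - \frac{7546}{O}\right) - \frac{42947}{-39380}\right) = \left(11701 + 31263\right) \left(\left(- \frac{15899}{-18735} - \frac{7546}{3671}\right) - \frac{42947}{-39380}\right) = 42964 \left(\left(\left(-15899\right) \left(- \frac{1}{18735}\right) - \frac{7546}{3671}\right) - - \frac{42947}{39380}\right) = 42964 \left(\left(\frac{15899}{18735} - \frac{7546}{3671}\right) + \frac{42947}{39380}\right) = 42964 \left(- \frac{83009081}{68776185} + \frac{42947}{39380}\right) = 42964 \left(- \frac{63033358517}{541681233060}\right) = - \frac{677041303831097}{135420308265}$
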